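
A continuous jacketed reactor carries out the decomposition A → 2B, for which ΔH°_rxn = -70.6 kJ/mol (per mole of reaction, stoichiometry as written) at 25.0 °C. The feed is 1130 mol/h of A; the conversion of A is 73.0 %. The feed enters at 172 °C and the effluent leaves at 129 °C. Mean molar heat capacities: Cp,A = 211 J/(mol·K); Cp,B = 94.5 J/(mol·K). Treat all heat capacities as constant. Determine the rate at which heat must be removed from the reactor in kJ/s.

Extent of reaction ξ = 0.730 × 1130 = 824.9 mol/h
Reaction term: ξ·ΔH°_rxn = 824.9 × -70.6 = -58238 kJ/h
Sensible, feed 172→25 °C: -35049 kJ/h
Outlet flows (mol/h): A 305.1, B 1649.8
Sensible, products 25→129 °C: 22909 kJ/h
Q = ΔH = -70378 kJ/h = -19.549 kW
Heat removed = 19.549 kJ/s

Q_out = 19.5 kJ/s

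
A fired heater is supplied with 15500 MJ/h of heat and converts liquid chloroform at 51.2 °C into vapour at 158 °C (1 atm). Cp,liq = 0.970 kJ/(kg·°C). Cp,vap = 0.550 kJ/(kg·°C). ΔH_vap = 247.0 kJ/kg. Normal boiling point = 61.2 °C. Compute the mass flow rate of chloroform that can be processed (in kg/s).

ṁ = 13.9 kg/s

Δh = 0.970×(61.2−51.2) + 247.0 + 0.550×(158−61.2) = 309.94 kJ/kg
Q = 15500 MJ/h = 4305.6 kJ/s = 4305.6 kJ/s
ṁ = Q/Δh = 4305.6 / 309.94 = 13.892 kg/s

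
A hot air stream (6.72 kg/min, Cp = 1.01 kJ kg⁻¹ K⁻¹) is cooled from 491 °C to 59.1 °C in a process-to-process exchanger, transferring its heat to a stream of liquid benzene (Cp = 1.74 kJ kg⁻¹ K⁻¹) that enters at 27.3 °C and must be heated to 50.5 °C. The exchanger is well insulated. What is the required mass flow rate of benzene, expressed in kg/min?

ṁ_c = 72.6 kg/min

Heat released by hot stream: Q = 6.72 × 1.01 × (491 − 59.1) = 2931.4 kJ/min
Energy balance on cold side (adiabatic exchanger): Q = ṁ_c·Cp_c·(T_c,out − T_c,in)
ṁ_c = 2931.4 / [1.74 × (50.5 − 27.3)] = 72.617 kg/min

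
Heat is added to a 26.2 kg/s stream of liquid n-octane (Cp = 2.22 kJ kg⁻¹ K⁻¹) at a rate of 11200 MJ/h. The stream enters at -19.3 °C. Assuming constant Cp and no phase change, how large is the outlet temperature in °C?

Q = 11200 MJ/h = 3111.1 kJ/s
ΔT = Q/(ṁ·Cp) = 3111.1/(26.2×2.22) = 53.489 K
T_out = -19.3 + 53.489 = 34.189 °C

T_out = 34.2 °C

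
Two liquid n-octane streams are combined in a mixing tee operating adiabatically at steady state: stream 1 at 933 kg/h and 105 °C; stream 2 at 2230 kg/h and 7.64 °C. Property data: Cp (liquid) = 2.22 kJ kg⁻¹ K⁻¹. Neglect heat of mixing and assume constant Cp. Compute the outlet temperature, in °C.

T_out = 36.4 °C

Adiabatic, steady state ⇒ Σ ṁᵢCp,ᵢ(T_out − Tᵢ) = 0
Σ ṁᵢCp,ᵢTᵢ = 933×2.22×105 + 2230×2.22×7.64 = 255300
Σ ṁᵢCp,ᵢ = 933×2.22 + 2230×2.22 = 7021.9
T_out = 255300 / 7021.9 = 36.359 °C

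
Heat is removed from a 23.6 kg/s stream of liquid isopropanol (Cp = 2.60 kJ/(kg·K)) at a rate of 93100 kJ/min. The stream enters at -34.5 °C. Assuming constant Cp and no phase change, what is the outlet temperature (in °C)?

Q = 93100 kJ/min = 1551.7 kJ/s
ΔT = Q/(ṁ·Cp) = 1551.7/(23.6×2.60) = 25.288 K
T_out = -34.5 − 25.288 = -59.788 °C

T_out = -59.8 °C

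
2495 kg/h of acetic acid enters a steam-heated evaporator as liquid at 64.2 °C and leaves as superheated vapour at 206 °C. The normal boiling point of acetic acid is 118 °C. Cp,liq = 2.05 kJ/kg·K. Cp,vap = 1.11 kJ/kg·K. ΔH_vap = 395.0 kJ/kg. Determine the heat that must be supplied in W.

Q = 418000 W

liquid 64.2→118 °C: 110.29 kJ/kg
vaporisation at 118 °C: 395 kJ/kg
vapour 118→206 °C: 97.68 kJ/kg
Δh = 110.29 + 395 + 97.68 = 602.97 kJ/kg
Q = ṁ·Δh = 2495 kg/h × 602.97 kJ/kg = 1.5044e+06 kJ/h
|Q| = 417.89 kW = 417890 W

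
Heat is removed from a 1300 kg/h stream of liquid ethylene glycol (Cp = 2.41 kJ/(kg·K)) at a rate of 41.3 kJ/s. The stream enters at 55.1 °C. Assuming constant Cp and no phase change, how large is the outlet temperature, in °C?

T_out = 7.64 °C

Q = 41.3 kJ/s = 148680 kJ/h
ΔT = Q/(ṁ·Cp) = 148680/(1300×2.41) = 47.456 K
T_out = 55.1 − 47.456 = 7.6439 °C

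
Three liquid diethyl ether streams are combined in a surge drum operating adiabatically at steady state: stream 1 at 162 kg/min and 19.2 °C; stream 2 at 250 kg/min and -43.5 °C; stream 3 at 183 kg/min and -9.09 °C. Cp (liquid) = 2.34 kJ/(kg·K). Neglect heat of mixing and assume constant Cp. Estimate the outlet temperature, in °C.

Adiabatic, steady state ⇒ Σ ṁᵢCp,ᵢ(T_out − Tᵢ) = 0
Σ ṁᵢCp,ᵢTᵢ = 162×2.34×19.2 + 250×2.34×-43.5 + 183×2.34×-9.09 = -22062
Σ ṁᵢCp,ᵢ = 162×2.34 + 250×2.34 + 183×2.34 = 1392.3
T_out = -22062 / 1392.3 = -15.845 °C

T_out = -15.8 °C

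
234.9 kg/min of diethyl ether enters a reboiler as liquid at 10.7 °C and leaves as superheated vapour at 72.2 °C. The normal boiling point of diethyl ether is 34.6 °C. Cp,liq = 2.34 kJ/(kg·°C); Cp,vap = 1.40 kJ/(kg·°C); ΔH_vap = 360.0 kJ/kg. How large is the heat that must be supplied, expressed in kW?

liquid 10.7→34.6 °C: 55.926 kJ/kg
vaporisation at 34.6 °C: 360 kJ/kg
vapour 34.6→72.2 °C: 52.64 kJ/kg
Δh = 55.926 + 360 + 52.64 = 468.57 kJ/kg
Q = ṁ·Δh = 234.9 kg/min × 468.57 kJ/kg = 110070 kJ/min
|Q| = 1834.4 kW

Q = 1830 kW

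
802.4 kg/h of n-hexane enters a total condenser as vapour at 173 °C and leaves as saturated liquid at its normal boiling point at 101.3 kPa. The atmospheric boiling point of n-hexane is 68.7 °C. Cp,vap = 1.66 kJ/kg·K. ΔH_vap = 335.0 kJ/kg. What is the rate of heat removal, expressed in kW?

vapour 173→68.7 °C: -173.14 kJ/kg
condensation at 68.7 °C: -335 kJ/kg
Δh = -173.14 + -335 = -508.14 kJ/kg
Q = ṁ·Δh = 802.4 kg/h × -508.14 kJ/kg = -407730 kJ/h
|Q| = 113.26 kW

Q_c = 113 kW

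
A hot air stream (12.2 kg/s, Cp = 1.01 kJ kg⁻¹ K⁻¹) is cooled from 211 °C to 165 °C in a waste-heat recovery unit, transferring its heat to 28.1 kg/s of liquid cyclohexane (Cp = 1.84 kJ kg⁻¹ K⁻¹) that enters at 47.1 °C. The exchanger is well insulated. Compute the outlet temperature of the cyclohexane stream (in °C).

Heat released by hot stream: Q = 12.2 × 1.01 × (211 − 165) = 566.81 kJ/s
Energy balance on cold side (adiabatic exchanger): Q = ṁ_c·Cp_c·(T_c,out − T_c,in)
T_c,out = 47.1 + 566.81/(28.1 × 1.84) = 58.063 °C

T_c,out = 58.1 °C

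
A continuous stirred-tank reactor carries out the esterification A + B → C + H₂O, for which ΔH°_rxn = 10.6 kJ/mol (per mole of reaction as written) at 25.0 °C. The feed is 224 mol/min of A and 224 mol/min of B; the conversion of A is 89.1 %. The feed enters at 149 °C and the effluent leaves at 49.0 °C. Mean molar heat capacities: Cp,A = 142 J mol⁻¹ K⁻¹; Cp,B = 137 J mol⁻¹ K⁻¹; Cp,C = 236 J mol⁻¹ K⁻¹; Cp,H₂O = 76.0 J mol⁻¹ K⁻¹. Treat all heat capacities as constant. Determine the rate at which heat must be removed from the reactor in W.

Extent of reaction ξ = 0.891 × 224 = 199.58 mol/min
Reaction term: ξ·ΔH°_rxn = 199.58 × 10.6 = 2115.6 kJ/min
Sensible, feed 149→25 °C: -7749.5 kJ/min
Outlet flows (mol/min): A 24.416, B 24.416, C 199.58, H₂O 199.58
Sensible, products 25→49.0 °C: 1658 kJ/min
Q = ΔH = -3975.9 kJ/min = -66.266 kW
Heat removed = 66266 W

Q_out = 66300 W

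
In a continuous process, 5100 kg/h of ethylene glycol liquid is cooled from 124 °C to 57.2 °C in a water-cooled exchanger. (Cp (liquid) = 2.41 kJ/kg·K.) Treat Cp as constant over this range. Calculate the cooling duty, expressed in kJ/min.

Q_c = 13700 kJ/min

Q = ṁ·Cp·ΔT = 5100 × 2.41 × (57.2 − 124) = -821040 kJ/h
Converting: 821040 / 3600 s = 228.07 kW
Cooling duty = 13684 kJ/min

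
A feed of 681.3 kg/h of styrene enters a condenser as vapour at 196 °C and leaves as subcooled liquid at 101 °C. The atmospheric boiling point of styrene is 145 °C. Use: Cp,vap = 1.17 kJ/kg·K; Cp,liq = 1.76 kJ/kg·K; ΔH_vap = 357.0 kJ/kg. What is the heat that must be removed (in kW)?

Q_c = 93.5 kW

vapour 196→145 °C: -59.67 kJ/kg
condensation at 145 °C: -357 kJ/kg
liquid 145→101 °C: -77.44 kJ/kg
Δh = -59.67 + -357 + -77.44 = -494.11 kJ/kg
Q = ṁ·Δh = 681.3 kg/h × -494.11 kJ/kg = -336640 kJ/h
|Q| = 93.51 kW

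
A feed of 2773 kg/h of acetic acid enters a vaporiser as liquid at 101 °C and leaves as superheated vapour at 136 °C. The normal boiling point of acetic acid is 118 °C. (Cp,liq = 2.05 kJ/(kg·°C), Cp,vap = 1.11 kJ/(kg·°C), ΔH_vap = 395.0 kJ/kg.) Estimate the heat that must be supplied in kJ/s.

liquid 101→118 °C: 34.85 kJ/kg
vaporisation at 118 °C: 395 kJ/kg
vapour 118→136 °C: 19.98 kJ/kg
Δh = 34.85 + 395 + 19.98 = 449.83 kJ/kg
Q = ṁ·Δh = 2773 kg/h × 449.83 kJ/kg = 1.2474e+06 kJ/h
|Q| = 346.49 kW

Q = 346 kJ/s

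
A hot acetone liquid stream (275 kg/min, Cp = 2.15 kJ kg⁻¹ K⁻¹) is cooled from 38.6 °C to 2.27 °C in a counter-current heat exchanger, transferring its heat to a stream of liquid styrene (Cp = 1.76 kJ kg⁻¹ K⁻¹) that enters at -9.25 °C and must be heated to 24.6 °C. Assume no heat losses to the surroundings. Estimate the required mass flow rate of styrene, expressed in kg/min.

Heat released by hot stream: Q = 275 × 2.15 × (38.6 − 2.27) = 21480 kJ/min
Energy balance on cold side (adiabatic exchanger): Q = ṁ_c·Cp_c·(T_c,out − T_c,in)
ṁ_c = 21480 / [1.76 × (24.6 − -9.25)] = 360.55 kg/min

ṁ_c = 361 kg/min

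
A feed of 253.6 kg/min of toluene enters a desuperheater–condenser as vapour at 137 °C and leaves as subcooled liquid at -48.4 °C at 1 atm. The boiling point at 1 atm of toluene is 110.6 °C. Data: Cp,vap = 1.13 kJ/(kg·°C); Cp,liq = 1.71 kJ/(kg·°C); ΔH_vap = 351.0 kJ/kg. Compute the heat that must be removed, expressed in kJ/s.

vapour 137→110.6 °C: -29.832 kJ/kg
condensation at 110.6 °C: -351 kJ/kg
liquid 110.6→-48.4 °C: -271.89 kJ/kg
Δh = -29.832 + -351 + -271.89 = -652.72 kJ/kg
Q = ṁ·Δh = 253.6 kg/min × -652.72 kJ/kg = -165530 kJ/min
|Q| = 2758.8 kW

Q_c = 2760 kJ/s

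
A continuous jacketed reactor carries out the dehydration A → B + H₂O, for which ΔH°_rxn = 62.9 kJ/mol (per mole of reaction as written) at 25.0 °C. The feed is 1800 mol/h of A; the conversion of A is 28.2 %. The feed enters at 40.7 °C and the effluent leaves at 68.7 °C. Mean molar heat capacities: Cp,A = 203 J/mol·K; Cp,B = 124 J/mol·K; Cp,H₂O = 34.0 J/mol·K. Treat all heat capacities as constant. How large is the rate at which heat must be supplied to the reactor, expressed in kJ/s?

Extent of reaction ξ = 0.282 × 1800 = 507.6 mol/h
Reaction term: ξ·ΔH°_rxn = 507.6 × 62.9 = 31928 kJ/h
Sensible, feed 40.7→25 °C: -5736.8 kJ/h
Outlet flows (mol/h): A 1292.4, B 507.6, H₂O 507.6
Sensible, products 25→68.7 °C: 14970 kJ/h
Q = ΔH = 41161 kJ/h = 11.434 kW
Heat supplied = 11.434 kJ/s

Q_in = 11.4 kJ/s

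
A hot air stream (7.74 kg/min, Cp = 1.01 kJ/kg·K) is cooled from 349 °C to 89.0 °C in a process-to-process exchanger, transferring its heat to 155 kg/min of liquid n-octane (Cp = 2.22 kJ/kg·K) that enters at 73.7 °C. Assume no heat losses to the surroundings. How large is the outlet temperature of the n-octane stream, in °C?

Heat released by hot stream: Q = 7.74 × 1.01 × (349 − 89.0) = 2032.5 kJ/min
Energy balance on cold side (adiabatic exchanger): Q = ṁ_c·Cp_c·(T_c,out − T_c,in)
T_c,out = 73.7 + 2032.5/(155 × 2.22) = 79.607 °C

T_c,out = 79.6 °C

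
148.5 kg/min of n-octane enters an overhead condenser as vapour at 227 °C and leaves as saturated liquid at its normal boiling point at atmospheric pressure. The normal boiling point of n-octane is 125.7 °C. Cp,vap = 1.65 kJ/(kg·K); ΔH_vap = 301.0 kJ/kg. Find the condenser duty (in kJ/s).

Q_c = 1160 kJ/s

vapour 227→125.7 °C: -167.14 kJ/kg
condensation at 125.7 °C: -301 kJ/kg
Δh = -167.14 + -301 = -468.14 kJ/kg
Q = ṁ·Δh = 148.5 kg/min × -468.14 kJ/kg = -69520 kJ/min
|Q| = 1158.7 kW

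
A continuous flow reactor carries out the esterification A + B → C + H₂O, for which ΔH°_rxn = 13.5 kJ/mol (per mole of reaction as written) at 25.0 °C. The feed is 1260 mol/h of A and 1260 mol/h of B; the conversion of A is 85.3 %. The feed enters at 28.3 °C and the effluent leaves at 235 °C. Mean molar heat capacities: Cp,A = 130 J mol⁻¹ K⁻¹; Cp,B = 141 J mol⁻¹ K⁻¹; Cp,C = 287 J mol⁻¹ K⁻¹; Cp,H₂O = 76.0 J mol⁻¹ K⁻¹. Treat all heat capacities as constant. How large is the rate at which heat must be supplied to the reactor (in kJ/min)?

Extent of reaction ξ = 0.853 × 1260 = 1074.8 mol/h
Reaction term: ξ·ΔH°_rxn = 1074.8 × 13.5 = 14510 kJ/h
Sensible, feed 28.3→25 °C: -1126.8 kJ/h
Outlet flows (mol/h): A 185.22, B 185.22, C 1074.8, H₂O 1074.8
Sensible, products 25→235 °C: 92471 kJ/h
Q = ΔH = 105850 kJ/h = 29.404 kW
Heat supplied = 1764.2 kJ/min

Q_in = 1760 kJ/min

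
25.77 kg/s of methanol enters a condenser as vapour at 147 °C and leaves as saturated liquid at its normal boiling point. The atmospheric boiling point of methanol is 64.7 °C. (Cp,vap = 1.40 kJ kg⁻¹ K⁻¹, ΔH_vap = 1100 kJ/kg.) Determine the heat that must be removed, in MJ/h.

Q_c = 113000 MJ/h

vapour 147→64.7 °C: -115.22 kJ/kg
condensation at 64.7 °C: -1100 kJ/kg
Δh = -115.22 + -1100 = -1215.2 kJ/kg
Q = ṁ·Δh = 25.77 kg/s × -1215.2 kJ/kg = -31316 kJ/s
|Q| = 31316 kW = 112740 MJ/h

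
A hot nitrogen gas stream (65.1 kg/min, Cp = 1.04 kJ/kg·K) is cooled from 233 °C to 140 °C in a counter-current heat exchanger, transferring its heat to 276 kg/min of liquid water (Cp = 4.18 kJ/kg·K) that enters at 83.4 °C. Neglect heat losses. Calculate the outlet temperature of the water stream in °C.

T_c,out = 88.9 °C

Heat released by hot stream: Q = 65.1 × 1.04 × (233 − 140) = 6296.5 kJ/min
Energy balance on cold side (adiabatic exchanger): Q = ṁ_c·Cp_c·(T_c,out − T_c,in)
T_c,out = 83.4 + 6296.5/(276 × 4.18) = 88.858 °C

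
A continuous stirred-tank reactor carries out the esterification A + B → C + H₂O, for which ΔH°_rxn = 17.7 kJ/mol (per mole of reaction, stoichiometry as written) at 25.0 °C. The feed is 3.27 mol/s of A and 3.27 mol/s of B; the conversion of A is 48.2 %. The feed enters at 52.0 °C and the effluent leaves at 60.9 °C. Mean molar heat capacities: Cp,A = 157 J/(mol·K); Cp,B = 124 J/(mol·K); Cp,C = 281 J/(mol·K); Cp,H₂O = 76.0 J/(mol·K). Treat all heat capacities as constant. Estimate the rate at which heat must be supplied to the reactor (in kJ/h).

Extent of reaction ξ = 0.482 × 3.27 = 1.5761 mol/s
Reaction term: ξ·ΔH°_rxn = 1.5761 × 17.7 = 27.898 kJ/s
Sensible, feed 52.0→25 °C: -24.809 kJ/s
Outlet flows (mol/s): A 1.6939, B 1.6939, C 1.5761, H₂O 1.5761
Sensible, products 25→60.9 °C: 37.288 kJ/s
Q = ΔH = 40.376 kJ/s = 40.376 kW
Heat supplied = 145350 kJ/h

Q_in = 145000 kJ/h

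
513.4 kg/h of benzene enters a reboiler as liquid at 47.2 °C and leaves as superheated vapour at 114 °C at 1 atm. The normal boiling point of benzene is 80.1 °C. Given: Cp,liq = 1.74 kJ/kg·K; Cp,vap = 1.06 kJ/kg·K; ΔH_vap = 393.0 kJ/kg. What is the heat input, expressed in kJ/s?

Q = 69.3 kJ/s

liquid 47.2→80.1 °C: 57.246 kJ/kg
vaporisation at 80.1 °C: 393 kJ/kg
vapour 80.1→114 °C: 35.934 kJ/kg
Δh = 57.246 + 393 + 35.934 = 486.18 kJ/kg
Q = ṁ·Δh = 513.4 kg/h × 486.18 kJ/kg = 249600 kJ/h
|Q| = 69.335 kW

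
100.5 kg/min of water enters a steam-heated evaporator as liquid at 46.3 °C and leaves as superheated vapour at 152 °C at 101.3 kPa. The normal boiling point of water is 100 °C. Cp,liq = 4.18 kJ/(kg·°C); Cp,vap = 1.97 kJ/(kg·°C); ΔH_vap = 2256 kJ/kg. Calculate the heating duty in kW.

Q = 4330 kW

liquid 46.3→100 °C: 224.47 kJ/kg
vaporisation at 100 °C: 2256 kJ/kg
vapour 100→152 °C: 102.44 kJ/kg
Δh = 224.47 + 2256 + 102.44 = 2582.9 kJ/kg
Q = ṁ·Δh = 100.5 kg/min × 2582.9 kJ/kg = 259580 kJ/min
|Q| = 4326.4 kW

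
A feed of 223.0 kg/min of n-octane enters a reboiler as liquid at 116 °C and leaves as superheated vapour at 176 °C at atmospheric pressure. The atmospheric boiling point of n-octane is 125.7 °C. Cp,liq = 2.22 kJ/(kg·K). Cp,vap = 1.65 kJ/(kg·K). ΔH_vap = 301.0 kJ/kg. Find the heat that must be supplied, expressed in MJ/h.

Q = 5430 MJ/h

liquid 116→125.7 °C: 21.534 kJ/kg
vaporisation at 125.7 °C: 301 kJ/kg
vapour 125.7→176 °C: 82.995 kJ/kg
Δh = 21.534 + 301 + 82.995 = 405.53 kJ/kg
Q = ṁ·Δh = 223.0 kg/min × 405.53 kJ/kg = 90433 kJ/min
|Q| = 1507.2 kW = 5426 MJ/h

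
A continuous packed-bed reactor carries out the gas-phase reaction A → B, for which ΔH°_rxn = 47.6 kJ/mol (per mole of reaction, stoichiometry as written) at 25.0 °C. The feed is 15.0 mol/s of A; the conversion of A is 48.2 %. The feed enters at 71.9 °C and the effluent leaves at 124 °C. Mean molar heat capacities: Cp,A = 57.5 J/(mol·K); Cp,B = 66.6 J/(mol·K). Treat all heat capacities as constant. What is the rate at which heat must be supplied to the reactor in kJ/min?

Q_in = 23700 kJ/min

Extent of reaction ξ = 0.482 × 15.0 = 7.23 mol/s
Reaction term: ξ·ΔH°_rxn = 7.23 × 47.6 = 344.15 kJ/s
Sensible, feed 71.9→25 °C: -40.451 kJ/s
Outlet flows (mol/s): A 7.77, B 7.23
Sensible, products 25→124 °C: 91.901 kJ/s
Q = ΔH = 395.6 kJ/s = 395.6 kW
Heat supplied = 23736 kJ/min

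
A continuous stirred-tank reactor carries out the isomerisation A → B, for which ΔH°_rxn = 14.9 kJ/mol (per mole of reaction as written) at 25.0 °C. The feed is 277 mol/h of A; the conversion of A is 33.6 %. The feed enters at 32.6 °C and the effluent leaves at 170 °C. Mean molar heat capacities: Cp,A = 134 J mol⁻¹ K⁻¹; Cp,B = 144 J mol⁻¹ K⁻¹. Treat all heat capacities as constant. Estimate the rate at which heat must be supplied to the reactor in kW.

Q_in = 1.84 kW

Extent of reaction ξ = 0.336 × 277 = 93.072 mol/h
Reaction term: ξ·ΔH°_rxn = 93.072 × 14.9 = 1386.8 kJ/h
Sensible, feed 32.6→25 °C: -282.1 kJ/h
Outlet flows (mol/h): A 183.93, B 93.072
Sensible, products 25→170 °C: 5517.1 kJ/h
Q = ΔH = 6621.7 kJ/h = 1.8394 kW
Heat supplied = 1.8394 kW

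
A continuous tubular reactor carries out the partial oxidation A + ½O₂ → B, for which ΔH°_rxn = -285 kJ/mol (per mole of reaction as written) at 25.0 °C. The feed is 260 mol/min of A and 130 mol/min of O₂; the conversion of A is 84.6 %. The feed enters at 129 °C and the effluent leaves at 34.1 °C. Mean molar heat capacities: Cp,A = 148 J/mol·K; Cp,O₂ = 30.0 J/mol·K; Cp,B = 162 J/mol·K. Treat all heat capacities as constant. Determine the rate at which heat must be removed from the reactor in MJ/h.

Q_out = 4000 MJ/h

Extent of reaction ξ = 0.846 × 260 = 219.96 mol/min
Reaction term: ξ·ΔH°_rxn = 219.96 × -285 = -62689 kJ/min
Sensible, feed 129→25 °C: -4407.5 kJ/min
Outlet flows (mol/min): A 40.04, O₂ 20.02, B 219.96
Sensible, products 25→34.1 °C: 383.66 kJ/min
Q = ΔH = -66712 kJ/min = -1111.9 kW
Heat removed = 4002.7 MJ/h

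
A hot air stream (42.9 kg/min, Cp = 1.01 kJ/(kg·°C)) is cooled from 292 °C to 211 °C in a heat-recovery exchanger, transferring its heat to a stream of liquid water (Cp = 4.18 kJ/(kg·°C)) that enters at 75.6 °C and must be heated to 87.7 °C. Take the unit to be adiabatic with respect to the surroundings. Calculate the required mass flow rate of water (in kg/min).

Heat released by hot stream: Q = 42.9 × 1.01 × (292 − 211) = 3509.6 kJ/min
Energy balance on cold side (adiabatic exchanger): Q = ṁ_c·Cp_c·(T_c,out − T_c,in)
ṁ_c = 3509.6 / [4.18 × (87.7 − 75.6)] = 69.391 kg/min

ṁ_c = 69.4 kg/min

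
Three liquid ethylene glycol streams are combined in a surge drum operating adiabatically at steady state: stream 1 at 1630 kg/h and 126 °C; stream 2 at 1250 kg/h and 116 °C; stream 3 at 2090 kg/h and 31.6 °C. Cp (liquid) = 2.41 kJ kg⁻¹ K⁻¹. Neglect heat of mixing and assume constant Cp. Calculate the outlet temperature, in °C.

T_out = 83.8 °C

No heat crosses the boundary, so H_out = H_in.
Σ ṁᵢCp,ᵢTᵢ = 1630×2.41×126 + 1250×2.41×116 + 2090×2.41×31.6 = 1.0036e+06
Σ ṁᵢCp,ᵢ = 1630×2.41 + 1250×2.41 + 2090×2.41 = 11978
T_out = 1.0036e+06 / 11978 = 83.788 °C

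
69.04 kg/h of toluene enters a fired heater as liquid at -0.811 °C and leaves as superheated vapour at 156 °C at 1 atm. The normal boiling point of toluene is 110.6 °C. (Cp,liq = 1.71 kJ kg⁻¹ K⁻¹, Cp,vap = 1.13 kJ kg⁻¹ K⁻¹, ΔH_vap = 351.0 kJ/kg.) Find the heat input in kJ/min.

Q = 682 kJ/min

liquid -0.811→110.6 °C: 190.51 kJ/kg
vaporisation at 110.6 °C: 351 kJ/kg
vapour 110.6→156 °C: 51.302 kJ/kg
Δh = 190.51 + 351 + 51.302 = 592.81 kJ/kg
Q = ṁ·Δh = 69.04 kg/h × 592.81 kJ/kg = 40928 kJ/h
|Q| = 11.369 kW = 682.13 kJ/min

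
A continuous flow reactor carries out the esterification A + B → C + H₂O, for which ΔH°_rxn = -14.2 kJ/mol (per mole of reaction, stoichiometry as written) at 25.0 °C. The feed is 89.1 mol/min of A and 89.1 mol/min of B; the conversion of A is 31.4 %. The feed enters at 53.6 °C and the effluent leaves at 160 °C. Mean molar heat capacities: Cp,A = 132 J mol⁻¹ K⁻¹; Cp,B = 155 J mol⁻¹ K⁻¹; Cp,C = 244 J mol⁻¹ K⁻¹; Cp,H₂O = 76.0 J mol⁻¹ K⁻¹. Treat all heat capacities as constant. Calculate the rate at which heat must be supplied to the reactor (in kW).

Extent of reaction ξ = 0.314 × 89.1 = 27.977 mol/min
Reaction term: ξ·ΔH°_rxn = 27.977 × -14.2 = -397.28 kJ/min
Sensible, feed 53.6→25 °C: -731.35 kJ/min
Outlet flows (mol/min): A 61.123, B 61.123, C 27.977, H₂O 27.977
Sensible, products 25→160 °C: 3576.8 kJ/min
Q = ΔH = 2448.2 kJ/min = 40.803 kW
Heat supplied = 40.803 kW

Q_in = 40.8 kW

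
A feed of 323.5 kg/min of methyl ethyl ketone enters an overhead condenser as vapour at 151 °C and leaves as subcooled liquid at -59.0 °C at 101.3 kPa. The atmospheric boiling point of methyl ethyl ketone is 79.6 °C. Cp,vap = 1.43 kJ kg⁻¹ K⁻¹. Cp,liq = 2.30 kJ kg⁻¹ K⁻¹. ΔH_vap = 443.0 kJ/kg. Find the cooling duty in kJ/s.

Q_c = 4660 kJ/s

vapour 151→79.6 °C: -102.1 kJ/kg
condensation at 79.6 °C: -443 kJ/kg
liquid 79.6→-59.0 °C: -318.78 kJ/kg
Δh = -102.1 + -443 + -318.78 = -863.88 kJ/kg
Q = ṁ·Δh = 323.5 kg/min × -863.88 kJ/kg = -279470 kJ/min
|Q| = 4657.8 kW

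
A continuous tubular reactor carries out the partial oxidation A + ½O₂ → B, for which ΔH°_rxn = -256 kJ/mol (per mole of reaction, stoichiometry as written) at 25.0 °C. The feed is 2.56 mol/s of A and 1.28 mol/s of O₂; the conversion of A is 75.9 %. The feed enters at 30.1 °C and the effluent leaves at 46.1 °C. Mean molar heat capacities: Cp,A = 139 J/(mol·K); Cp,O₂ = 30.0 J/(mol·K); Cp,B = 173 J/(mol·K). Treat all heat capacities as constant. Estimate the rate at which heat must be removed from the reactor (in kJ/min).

Extent of reaction ξ = 0.759 × 2.56 = 1.943 mol/s
Reaction term: ξ·ΔH°_rxn = 1.943 × -256 = -497.42 kJ/s
Sensible, feed 30.1→25 °C: -2.0106 kJ/s
Outlet flows (mol/s): A 0.61696, O₂ 0.30848, B 1.943
Sensible, products 25→46.1 °C: 9.0974 kJ/s
Q = ΔH = -490.33 kJ/s = -490.33 kW
Heat removed = 29420 kJ/min

Q_out = 29400 kJ/min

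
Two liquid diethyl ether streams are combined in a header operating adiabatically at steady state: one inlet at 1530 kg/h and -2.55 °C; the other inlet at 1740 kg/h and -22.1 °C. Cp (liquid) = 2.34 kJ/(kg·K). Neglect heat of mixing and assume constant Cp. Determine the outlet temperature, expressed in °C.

Energy balance with Q = 0: Σ ṁᵢCp,ᵢ(T_out − Tᵢ) = 0
Σ ṁᵢCp,ᵢTᵢ = 1530×2.34×-2.55 + 1740×2.34×-22.1 = -99112
Σ ṁᵢCp,ᵢ = 1530×2.34 + 1740×2.34 = 7651.8
T_out = -99112 / 7651.8 = -12.953 °C

T_out = -13.0 °C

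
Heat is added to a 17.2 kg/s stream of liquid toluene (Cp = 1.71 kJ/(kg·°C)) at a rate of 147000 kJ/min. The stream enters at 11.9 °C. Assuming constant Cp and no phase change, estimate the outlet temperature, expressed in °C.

T_out = 95.2 °C

Q = 147000 kJ/min = 2450 kJ/s
ΔT = Q/(ṁ·Cp) = 2450/(17.2×1.71) = 83.299 K
T_out = 11.9 + 83.299 = 95.199 °C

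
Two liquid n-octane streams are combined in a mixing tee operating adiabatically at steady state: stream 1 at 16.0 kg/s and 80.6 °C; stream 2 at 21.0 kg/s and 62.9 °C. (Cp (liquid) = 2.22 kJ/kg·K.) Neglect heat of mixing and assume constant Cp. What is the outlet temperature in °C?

Energy balance with Q = 0: Σ ṁᵢCp,ᵢ(T_out − Tᵢ) = 0
T_out = Σ ṁᵢCp,ᵢTᵢ / Σ ṁᵢCp,ᵢ
      = 5795.3 / 82.14 = 70.554 °C

T_out = 70.6 °C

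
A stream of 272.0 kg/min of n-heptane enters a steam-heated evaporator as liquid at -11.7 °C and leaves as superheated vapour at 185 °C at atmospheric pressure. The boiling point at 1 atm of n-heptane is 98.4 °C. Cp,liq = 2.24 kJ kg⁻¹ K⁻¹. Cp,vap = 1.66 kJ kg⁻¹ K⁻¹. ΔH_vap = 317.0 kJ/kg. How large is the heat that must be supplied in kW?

liquid -11.7→98.4 °C: 246.62 kJ/kg
vaporisation at 98.4 °C: 317 kJ/kg
vapour 98.4→185 °C: 143.76 kJ/kg
Δh = 246.62 + 317 + 143.76 = 707.38 kJ/kg
Q = ṁ·Δh = 272.0 kg/min × 707.38 kJ/kg = 192410 kJ/min
|Q| = 3206.8 kW

Q = 3210 kW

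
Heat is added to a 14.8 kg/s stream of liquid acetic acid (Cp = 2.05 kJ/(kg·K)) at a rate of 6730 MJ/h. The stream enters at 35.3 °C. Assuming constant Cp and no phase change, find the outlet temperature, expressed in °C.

T_out = 96.9 °C

Q = 6730 MJ/h = 1869.4 kJ/s
ΔT = Q/(ṁ·Cp) = 1869.4/(14.8×2.05) = 61.616 K
T_out = 35.3 + 61.616 = 96.916 °C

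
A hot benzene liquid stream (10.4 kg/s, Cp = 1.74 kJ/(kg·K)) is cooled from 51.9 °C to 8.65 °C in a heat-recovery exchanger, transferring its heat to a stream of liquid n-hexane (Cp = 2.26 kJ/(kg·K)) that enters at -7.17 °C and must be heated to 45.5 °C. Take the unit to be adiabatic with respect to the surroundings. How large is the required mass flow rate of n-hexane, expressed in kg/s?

ṁ_c = 6.58 kg/s

Heat released by hot stream: Q = 10.4 × 1.74 × (51.9 − 8.65) = 782.65 kJ/s
Energy balance on cold side (adiabatic exchanger): Q = ṁ_c·Cp_c·(T_c,out − T_c,in)
ṁ_c = 782.65 / [2.26 × (45.5 − -7.17)] = 6.575 kg/s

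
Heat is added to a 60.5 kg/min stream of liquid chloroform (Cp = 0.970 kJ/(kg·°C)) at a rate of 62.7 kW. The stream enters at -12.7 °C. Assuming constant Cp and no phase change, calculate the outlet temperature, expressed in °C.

Q = 62.7 kW = 3762 kJ/min
ΔT = Q/(ṁ·Cp) = 3762/(60.5×0.970) = 64.105 K
T_out = -12.7 + 64.105 = 51.405 °C

T_out = 51.4 °C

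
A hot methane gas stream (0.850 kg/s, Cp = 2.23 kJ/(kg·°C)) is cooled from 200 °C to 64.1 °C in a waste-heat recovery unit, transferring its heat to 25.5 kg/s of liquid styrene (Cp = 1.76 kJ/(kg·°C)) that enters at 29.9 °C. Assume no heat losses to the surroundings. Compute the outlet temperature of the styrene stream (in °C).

Heat released by hot stream: Q = 0.850 × 2.23 × (200 − 64.1) = 257.6 kJ/s
Energy balance on cold side (adiabatic exchanger): Q = ṁ_c·Cp_c·(T_c,out − T_c,in)
T_c,out = 29.9 + 257.6/(25.5 × 1.76) = 35.64 °C

T_c,out = 35.6 °C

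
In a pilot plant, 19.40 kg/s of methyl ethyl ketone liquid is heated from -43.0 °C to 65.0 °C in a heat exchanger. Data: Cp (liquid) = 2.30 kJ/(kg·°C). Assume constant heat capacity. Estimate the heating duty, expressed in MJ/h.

Q = 17300 MJ/h

Q = ṁ·Cp·ΔT = 19.40 × 2.30 × (65.0 − -43.0) = 4819 kJ/s
Heating duty = 17348 MJ/h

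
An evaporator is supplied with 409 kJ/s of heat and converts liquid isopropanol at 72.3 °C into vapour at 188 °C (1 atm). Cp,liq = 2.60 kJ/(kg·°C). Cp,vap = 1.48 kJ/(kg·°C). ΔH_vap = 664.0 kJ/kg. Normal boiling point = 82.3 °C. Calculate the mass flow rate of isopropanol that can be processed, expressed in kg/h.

Δh = 2.60×(82.3−72.3) + 664.0 + 1.48×(188−82.3) = 846.44 kJ/kg
Q = 409 kJ/s = 409 kJ/s = 1.4724e+06 kJ/h
ṁ = Q/Δh = 1.4724e+06 / 846.44 = 1739.5 kg/h

ṁ = 1740 kg/h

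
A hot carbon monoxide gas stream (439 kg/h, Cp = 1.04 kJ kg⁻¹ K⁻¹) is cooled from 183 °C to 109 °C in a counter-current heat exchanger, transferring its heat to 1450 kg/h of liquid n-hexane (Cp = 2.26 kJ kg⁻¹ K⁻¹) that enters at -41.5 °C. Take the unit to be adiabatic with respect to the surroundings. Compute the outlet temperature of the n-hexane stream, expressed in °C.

T_c,out = -31.2 °C

Heat released by hot stream: Q = 439 × 1.04 × (183 − 109) = 33785 kJ/h
Energy balance on cold side (adiabatic exchanger): Q = ṁ_c·Cp_c·(T_c,out − T_c,in)
T_c,out = -41.5 + 33785/(1450 × 2.26) = -31.19 °C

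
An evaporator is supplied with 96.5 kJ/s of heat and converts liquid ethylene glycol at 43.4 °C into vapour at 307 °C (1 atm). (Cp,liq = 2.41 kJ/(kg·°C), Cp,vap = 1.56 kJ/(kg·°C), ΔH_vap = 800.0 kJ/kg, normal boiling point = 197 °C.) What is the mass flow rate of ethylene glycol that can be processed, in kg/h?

ṁ = 259 kg/h

Δh = 2.41×(197−43.4) + 800.0 + 1.56×(307−197) = 1341.8 kJ/kg
Q = 96.5 kJ/s = 96.5 kJ/s = 347400 kJ/h
ṁ = Q/Δh = 347400 / 1341.8 = 258.91 kg/h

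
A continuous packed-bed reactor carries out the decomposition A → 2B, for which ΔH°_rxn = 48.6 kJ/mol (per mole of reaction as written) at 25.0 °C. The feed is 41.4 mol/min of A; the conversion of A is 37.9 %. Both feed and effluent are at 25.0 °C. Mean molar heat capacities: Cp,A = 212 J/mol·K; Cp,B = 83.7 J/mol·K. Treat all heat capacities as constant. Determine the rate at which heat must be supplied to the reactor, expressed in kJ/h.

Extent of reaction ξ = 0.379 × 41.4 = 15.691 mol/min
Reaction term: ξ·ΔH°_rxn = 15.691 × 48.6 = 762.56 kJ/min
Q = ΔH = 762.56 kJ/min = 12.709 kW
Heat supplied = 45754 kJ/h

Q_in = 45800 kJ/h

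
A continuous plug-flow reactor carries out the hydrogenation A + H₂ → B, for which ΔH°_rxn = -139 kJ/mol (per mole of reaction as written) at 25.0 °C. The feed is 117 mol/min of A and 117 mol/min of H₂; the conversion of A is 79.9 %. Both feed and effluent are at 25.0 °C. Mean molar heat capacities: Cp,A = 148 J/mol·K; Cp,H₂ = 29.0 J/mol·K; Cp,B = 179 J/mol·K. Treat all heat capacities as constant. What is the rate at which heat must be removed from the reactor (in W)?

Extent of reaction ξ = 0.799 × 117 = 93.483 mol/min
Reaction term: ξ·ΔH°_rxn = 93.483 × -139 = -12994 kJ/min
Q = ΔH = -12994 kJ/min = -216.57 kW
Heat removed = 216570 W

Q_out = 217000 W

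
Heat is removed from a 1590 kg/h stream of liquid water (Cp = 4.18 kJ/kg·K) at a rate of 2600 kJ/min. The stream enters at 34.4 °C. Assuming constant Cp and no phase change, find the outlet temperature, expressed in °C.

T_out = 10.9 °C

Q = 2600 kJ/min = 156000 kJ/h
ΔT = Q/(ṁ·Cp) = 156000/(1590×4.18) = 23.472 K
T_out = 34.4 − 23.472 = 10.928 °C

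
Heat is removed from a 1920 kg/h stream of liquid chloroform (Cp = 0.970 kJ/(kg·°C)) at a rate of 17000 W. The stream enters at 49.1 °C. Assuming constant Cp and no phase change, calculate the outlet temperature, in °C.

Q = 17000 W = 61200 kJ/h
ΔT = Q/(ṁ·Cp) = 61200/(1920×0.970) = 32.861 K
T_out = 49.1 − 32.861 = 16.239 °C

T_out = 16.2 °C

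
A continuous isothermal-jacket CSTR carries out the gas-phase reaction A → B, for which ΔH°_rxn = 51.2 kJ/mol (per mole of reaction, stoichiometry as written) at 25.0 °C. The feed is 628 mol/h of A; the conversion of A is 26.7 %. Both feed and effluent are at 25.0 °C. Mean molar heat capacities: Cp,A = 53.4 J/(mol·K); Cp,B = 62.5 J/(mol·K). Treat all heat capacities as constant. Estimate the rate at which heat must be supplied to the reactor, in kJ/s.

Q_in = 2.38 kJ/s

Extent of reaction ξ = 0.267 × 628 = 167.68 mol/h
Reaction term: ξ·ΔH°_rxn = 167.68 × 51.2 = 8585 kJ/h
Q = ΔH = 8585 kJ/h = 2.3847 kW
Heat supplied = 2.3847 kJ/s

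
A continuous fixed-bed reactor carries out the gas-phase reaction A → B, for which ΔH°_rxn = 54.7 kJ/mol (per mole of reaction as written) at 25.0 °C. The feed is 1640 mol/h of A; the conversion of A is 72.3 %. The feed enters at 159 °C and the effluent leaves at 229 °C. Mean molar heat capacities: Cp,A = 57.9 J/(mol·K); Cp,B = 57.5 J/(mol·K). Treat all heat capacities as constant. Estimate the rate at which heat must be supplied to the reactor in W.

Extent of reaction ξ = 0.723 × 1640 = 1185.7 mol/h
Reaction term: ξ·ΔH°_rxn = 1185.7 × 54.7 = 64859 kJ/h
Sensible, feed 159→25 °C: -12724 kJ/h
Outlet flows (mol/h): A 454.28, B 1185.7
Sensible, products 25→229 °C: 19274 kJ/h
Q = ΔH = 71409 kJ/h = 19.836 kW
Heat supplied = 19836 W

Q_in = 19800 W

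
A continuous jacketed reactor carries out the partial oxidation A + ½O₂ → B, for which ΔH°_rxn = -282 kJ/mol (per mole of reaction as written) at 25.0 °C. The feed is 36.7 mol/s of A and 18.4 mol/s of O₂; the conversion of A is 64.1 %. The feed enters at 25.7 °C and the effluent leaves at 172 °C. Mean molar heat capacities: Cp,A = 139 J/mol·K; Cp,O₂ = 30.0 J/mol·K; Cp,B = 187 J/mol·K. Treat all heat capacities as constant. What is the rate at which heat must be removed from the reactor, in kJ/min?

Extent of reaction ξ = 0.641 × 36.7 = 23.525 mol/s
Reaction term: ξ·ΔH°_rxn = 23.525 × -282 = -6634 kJ/s
Sensible, feed 25.7→25 °C: -3.9573 kJ/s
Outlet flows (mol/s): A 13.175, O₂ 6.6376, B 23.525
Sensible, products 25→172 °C: 945.15 kJ/s
Q = ΔH = -5692.8 kJ/s = -5692.8 kW
Heat removed = 341570 kJ/min

Q_out = 342000 kJ/min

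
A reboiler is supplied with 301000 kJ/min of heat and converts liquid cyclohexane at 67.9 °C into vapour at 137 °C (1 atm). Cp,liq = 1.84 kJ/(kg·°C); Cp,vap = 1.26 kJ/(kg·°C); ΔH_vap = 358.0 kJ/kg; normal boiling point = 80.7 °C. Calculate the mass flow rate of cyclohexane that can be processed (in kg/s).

Δh = 1.84×(80.7−67.9) + 358.0 + 1.26×(137−80.7) = 452.49 kJ/kg
Q = 301000 kJ/min = 5016.7 kJ/s = 5016.7 kJ/s
ṁ = Q/Δh = 5016.7 / 452.49 = 11.087 kg/s

ṁ = 11.1 kg/s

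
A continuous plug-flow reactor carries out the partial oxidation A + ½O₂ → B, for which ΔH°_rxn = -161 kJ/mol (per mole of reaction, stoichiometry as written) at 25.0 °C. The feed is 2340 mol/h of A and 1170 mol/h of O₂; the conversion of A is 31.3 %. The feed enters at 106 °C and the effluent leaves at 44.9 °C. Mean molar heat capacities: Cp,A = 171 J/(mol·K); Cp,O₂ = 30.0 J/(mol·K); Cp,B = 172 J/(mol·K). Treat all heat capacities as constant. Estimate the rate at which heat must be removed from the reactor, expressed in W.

Extent of reaction ξ = 0.313 × 2340 = 732.42 mol/h
Reaction term: ξ·ΔH°_rxn = 732.42 × -161 = -117920 kJ/h
Sensible, feed 106→25 °C: -35254 kJ/h
Outlet flows (mol/h): A 1607.6, O₂ 803.79, B 732.42
Sensible, products 25→44.9 °C: 8457.2 kJ/h
Q = ΔH = -144720 kJ/h = -40.199 kW
Heat removed = 40199 W

Q_out = 40200 W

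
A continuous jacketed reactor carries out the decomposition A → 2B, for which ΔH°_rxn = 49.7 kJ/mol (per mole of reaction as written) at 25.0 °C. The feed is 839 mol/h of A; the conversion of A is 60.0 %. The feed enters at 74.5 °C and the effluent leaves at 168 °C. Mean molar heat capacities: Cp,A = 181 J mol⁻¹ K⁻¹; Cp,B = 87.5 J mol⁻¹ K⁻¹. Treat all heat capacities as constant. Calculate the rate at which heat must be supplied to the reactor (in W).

Q_in = 10800 W

Extent of reaction ξ = 0.600 × 839 = 503.4 mol/h
Reaction term: ξ·ΔH°_rxn = 503.4 × 49.7 = 25019 kJ/h
Sensible, feed 74.5→25 °C: -7517 kJ/h
Outlet flows (mol/h): A 335.6, B 1006.8
Sensible, products 25→168 °C: 21284 kJ/h
Q = ΔH = 38786 kJ/h = 10.774 kW
Heat supplied = 10774 W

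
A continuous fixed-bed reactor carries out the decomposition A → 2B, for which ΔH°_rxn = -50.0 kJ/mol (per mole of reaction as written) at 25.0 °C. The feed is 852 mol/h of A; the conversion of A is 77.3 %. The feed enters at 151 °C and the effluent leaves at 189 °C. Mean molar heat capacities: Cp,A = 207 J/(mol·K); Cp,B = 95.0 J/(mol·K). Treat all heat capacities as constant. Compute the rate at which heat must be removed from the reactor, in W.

Q_out = 7800 W

Extent of reaction ξ = 0.773 × 852 = 658.6 mol/h
Reaction term: ξ·ΔH°_rxn = 658.6 × -50.0 = -32930 kJ/h
Sensible, feed 151→25 °C: -22222 kJ/h
Outlet flows (mol/h): A 193.4, B 1317.2
Sensible, products 25→189 °C: 27088 kJ/h
Q = ΔH = -28064 kJ/h = -7.7956 kW
Heat removed = 7795.6 W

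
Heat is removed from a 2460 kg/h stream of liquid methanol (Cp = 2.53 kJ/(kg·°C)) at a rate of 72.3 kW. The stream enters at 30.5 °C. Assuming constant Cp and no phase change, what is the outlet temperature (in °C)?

T_out = -11.3 °C

Q = 72.3 kW = 260280 kJ/h
ΔT = Q/(ṁ·Cp) = 260280/(2460×2.53) = 41.82 K
T_out = 30.5 − 41.82 = -11.32 °C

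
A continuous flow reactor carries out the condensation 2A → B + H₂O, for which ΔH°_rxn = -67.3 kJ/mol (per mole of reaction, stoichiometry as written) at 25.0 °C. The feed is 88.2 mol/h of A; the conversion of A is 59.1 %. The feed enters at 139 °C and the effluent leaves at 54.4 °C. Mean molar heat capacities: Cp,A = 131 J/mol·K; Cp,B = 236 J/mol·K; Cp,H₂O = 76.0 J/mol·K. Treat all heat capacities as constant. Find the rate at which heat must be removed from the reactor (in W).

Q_out = 748 W

Extent of reaction ξ = 0.591 × 88.2 / 2 = 26.063 mol/h
Reaction term: ξ·ΔH°_rxn = 26.063 × -67.3 = -1754 kJ/h
Sensible, feed 139→25 °C: -1317.2 kJ/h
Outlet flows (mol/h): A 36.074, B 26.063, H₂O 26.063
Sensible, products 25→54.4 °C: 378.01 kJ/h
Q = ΔH = -2693.2 kJ/h = -0.74812 kW
Heat removed = 748.12 W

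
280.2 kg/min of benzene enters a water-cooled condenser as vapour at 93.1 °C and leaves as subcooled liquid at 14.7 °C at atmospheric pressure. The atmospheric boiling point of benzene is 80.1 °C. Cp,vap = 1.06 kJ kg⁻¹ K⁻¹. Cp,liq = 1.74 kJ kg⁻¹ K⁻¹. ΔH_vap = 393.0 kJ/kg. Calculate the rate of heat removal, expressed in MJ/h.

vapour 93.1→80.1 °C: -13.78 kJ/kg
condensation at 80.1 °C: -393 kJ/kg
liquid 80.1→14.7 °C: -113.8 kJ/kg
Δh = -13.78 + -393 + -113.8 = -520.58 kJ/kg
Q = ṁ·Δh = 280.2 kg/min × -520.58 kJ/kg = -145870 kJ/min
|Q| = 2431.1 kW = 8751.9 MJ/h

Q_c = 8750 MJ/h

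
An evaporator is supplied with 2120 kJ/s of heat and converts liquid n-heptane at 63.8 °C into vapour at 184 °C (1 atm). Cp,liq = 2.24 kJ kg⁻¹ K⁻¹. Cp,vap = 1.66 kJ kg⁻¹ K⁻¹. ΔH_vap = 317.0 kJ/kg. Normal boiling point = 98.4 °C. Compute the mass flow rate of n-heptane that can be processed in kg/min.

ṁ = 237 kg/min

Δh = 2.24×(98.4−63.8) + 317.0 + 1.66×(184−98.4) = 536.6 kJ/kg
Q = 2120 kJ/s = 2120 kJ/s = 127200 kJ/min
ṁ = Q/Δh = 127200 / 536.6 = 237.05 kg/min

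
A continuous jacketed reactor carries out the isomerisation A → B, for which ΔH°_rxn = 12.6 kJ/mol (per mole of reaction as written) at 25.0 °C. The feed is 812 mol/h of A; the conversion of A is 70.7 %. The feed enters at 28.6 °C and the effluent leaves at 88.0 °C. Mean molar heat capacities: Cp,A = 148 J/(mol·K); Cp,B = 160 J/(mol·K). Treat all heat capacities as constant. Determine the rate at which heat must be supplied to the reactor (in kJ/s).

Q_in = 4.11 kJ/s

Extent of reaction ξ = 0.707 × 812 = 574.08 mol/h
Reaction term: ξ·ΔH°_rxn = 574.08 × 12.6 = 7233.5 kJ/h
Sensible, feed 28.6→25 °C: -432.63 kJ/h
Outlet flows (mol/h): A 237.92, B 574.08
Sensible, products 25→88.0 °C: 8005.1 kJ/h
Q = ΔH = 14806 kJ/h = 4.1128 kW
Heat supplied = 4.1128 kJ/s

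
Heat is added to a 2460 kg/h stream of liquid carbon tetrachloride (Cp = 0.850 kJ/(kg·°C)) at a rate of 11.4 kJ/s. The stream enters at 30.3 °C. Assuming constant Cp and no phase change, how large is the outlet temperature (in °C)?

Q = 11.4 kJ/s = 41040 kJ/h
ΔT = Q/(ṁ·Cp) = 41040/(2460×0.850) = 19.627 K
T_out = 30.3 + 19.627 = 49.927 °C

T_out = 49.9 °C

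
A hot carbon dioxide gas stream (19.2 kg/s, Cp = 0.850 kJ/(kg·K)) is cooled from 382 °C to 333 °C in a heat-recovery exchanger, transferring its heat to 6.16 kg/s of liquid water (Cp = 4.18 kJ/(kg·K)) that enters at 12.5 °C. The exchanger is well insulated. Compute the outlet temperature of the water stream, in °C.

T_c,out = 43.6 °C

Heat released by hot stream: Q = 19.2 × 0.850 × (382 − 333) = 799.68 kJ/s
Energy balance on cold side (adiabatic exchanger): Q = ṁ_c·Cp_c·(T_c,out − T_c,in)
T_c,out = 12.5 + 799.68/(6.16 × 4.18) = 43.557 °C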